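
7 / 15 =0.47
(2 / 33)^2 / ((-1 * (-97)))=4 / 105633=0.00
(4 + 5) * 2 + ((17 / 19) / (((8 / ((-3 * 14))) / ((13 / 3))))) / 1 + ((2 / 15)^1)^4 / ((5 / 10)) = -9059443 / 3847500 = -2.35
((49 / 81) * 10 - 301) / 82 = -23891 / 6642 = -3.60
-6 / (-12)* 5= 5 / 2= 2.50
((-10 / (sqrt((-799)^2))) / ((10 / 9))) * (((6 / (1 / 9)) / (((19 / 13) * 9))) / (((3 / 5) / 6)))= -7020 / 15181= -0.46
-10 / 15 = -2 / 3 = -0.67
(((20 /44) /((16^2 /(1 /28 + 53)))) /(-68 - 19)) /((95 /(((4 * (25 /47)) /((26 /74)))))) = -41625 /603296512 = -0.00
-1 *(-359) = 359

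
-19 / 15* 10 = -38 / 3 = -12.67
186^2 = 34596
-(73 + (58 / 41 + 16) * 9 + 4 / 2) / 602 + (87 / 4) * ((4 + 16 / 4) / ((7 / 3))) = 1831071 / 24682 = 74.19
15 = 15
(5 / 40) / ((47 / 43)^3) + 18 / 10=7872791 / 4152920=1.90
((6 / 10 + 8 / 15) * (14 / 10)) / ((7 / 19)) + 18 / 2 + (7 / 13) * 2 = 14024 / 975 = 14.38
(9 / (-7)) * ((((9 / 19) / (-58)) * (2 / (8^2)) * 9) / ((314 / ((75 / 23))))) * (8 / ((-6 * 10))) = -3645 / 891368128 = -0.00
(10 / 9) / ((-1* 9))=-10 / 81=-0.12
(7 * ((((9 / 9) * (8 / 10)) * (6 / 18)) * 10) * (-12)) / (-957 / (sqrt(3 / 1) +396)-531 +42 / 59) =124369168 * sqrt(3) / 25817140327353 +3618663913648 / 8605713442451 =0.42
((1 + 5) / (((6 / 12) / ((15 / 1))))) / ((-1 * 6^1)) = -30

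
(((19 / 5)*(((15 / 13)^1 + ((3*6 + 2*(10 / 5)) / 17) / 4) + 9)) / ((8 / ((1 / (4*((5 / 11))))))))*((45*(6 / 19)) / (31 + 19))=1375407 / 1768000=0.78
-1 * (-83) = 83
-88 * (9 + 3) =-1056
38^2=1444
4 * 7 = 28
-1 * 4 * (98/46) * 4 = -34.09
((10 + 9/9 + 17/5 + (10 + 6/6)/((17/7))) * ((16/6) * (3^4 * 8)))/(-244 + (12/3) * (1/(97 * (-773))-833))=-52118393328/5697806275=-9.15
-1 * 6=-6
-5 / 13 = -0.38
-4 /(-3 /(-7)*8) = -1.17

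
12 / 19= 0.63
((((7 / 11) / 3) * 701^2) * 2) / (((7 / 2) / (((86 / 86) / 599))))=1965604 / 19767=99.44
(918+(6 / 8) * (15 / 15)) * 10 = 18375 / 2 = 9187.50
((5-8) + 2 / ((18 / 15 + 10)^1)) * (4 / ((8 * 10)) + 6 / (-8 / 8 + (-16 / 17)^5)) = 4421746051 / 460774160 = 9.60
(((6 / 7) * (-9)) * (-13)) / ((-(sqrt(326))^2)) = -351 / 1141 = -0.31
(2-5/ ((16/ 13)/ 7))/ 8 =-423/ 128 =-3.30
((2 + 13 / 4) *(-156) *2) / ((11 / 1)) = -148.91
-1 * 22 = -22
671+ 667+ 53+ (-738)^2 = 546035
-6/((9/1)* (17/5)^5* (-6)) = 3125/12778713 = 0.00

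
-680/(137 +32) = -680/169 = -4.02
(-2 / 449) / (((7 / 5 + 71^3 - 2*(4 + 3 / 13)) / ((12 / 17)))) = -390 / 44393062387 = -0.00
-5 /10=-1 /2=-0.50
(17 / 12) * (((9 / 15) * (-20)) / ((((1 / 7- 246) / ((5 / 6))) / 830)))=246925 / 5163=47.83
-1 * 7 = -7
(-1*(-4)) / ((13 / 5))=20 / 13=1.54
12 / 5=2.40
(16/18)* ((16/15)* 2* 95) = 4864/27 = 180.15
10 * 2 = 20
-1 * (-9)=9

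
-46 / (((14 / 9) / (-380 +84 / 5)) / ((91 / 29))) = 4886856 / 145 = 33702.46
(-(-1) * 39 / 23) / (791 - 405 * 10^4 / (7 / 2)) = -21 / 14320973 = -0.00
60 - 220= -160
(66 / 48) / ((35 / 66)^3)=395307 / 42875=9.22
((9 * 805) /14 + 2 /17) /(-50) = -17599 /1700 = -10.35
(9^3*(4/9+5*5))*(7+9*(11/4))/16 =2355723/64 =36808.17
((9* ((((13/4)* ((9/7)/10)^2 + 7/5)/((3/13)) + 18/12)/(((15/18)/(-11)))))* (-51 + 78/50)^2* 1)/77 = -788192026722/26796875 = -29413.58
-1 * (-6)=6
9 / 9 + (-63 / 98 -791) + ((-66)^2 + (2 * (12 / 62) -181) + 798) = 1815311 / 434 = 4182.74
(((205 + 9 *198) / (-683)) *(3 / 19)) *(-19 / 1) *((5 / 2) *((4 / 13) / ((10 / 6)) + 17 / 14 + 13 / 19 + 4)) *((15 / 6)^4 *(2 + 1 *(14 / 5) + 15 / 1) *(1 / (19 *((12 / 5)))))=12931052000625 / 5743931648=2251.25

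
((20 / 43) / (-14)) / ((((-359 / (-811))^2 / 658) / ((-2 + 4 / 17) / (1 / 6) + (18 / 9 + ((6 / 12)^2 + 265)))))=-2697613084055 / 94212011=-28633.43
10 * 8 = 80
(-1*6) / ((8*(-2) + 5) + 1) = 3 / 5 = 0.60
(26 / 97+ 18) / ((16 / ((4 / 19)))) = 443 / 1843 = 0.24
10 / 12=5 / 6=0.83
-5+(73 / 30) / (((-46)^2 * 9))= -2856527 / 571320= -5.00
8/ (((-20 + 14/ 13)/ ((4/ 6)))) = -104/ 369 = -0.28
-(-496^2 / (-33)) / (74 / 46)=-5658368 / 1221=-4634.21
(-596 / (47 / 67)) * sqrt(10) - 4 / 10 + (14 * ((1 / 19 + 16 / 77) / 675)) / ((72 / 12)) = -39932 * sqrt(10) / 47 - 56303 / 141075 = -2687.12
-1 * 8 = -8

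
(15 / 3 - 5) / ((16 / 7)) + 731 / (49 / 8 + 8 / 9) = 52632 / 505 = 104.22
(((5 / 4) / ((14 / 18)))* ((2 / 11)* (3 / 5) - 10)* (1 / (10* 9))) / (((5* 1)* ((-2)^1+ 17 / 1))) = -68 / 28875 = -0.00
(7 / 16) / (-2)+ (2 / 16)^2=-13 / 64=-0.20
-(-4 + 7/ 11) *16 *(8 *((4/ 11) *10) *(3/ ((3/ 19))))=3599360/ 121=29746.78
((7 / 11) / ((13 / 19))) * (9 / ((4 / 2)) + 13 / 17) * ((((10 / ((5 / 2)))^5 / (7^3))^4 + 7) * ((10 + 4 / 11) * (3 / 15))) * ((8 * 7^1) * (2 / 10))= 1855445108129934648 / 188841765837725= 9825.40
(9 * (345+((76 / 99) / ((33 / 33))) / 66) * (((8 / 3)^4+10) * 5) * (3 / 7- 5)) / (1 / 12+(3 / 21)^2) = -2252141866240 / 54351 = -41436990.42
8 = 8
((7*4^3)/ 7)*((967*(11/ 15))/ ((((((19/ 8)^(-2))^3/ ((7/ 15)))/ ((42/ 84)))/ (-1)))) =-3502989253379/ 1843200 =-1900493.30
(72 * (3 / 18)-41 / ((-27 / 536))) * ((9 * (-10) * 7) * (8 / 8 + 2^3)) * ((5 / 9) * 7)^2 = -1912225000 / 27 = -70823148.15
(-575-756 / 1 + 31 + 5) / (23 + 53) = -1295 / 76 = -17.04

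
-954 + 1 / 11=-10493 / 11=-953.91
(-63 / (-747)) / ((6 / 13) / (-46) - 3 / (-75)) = 7475 / 2656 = 2.81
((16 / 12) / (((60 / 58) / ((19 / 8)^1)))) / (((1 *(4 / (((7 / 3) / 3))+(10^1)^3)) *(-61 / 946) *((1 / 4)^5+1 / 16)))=-233518208 / 313849575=-0.74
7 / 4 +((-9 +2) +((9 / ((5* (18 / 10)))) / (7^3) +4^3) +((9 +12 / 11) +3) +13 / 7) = 1112295 / 15092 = 73.70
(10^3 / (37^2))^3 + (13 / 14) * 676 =11280801841146 / 17960084863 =628.10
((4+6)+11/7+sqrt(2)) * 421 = 421 * sqrt(2)+34101/7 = 5466.96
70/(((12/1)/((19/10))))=133/12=11.08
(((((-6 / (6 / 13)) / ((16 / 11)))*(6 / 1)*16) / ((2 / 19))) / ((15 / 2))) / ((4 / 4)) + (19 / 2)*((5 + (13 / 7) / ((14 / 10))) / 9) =-2381669 / 2205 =-1080.12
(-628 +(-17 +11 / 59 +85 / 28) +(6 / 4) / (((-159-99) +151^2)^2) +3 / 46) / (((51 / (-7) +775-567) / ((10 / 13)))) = -12390872452114543 / 5038287402203458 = -2.46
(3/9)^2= 1/9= 0.11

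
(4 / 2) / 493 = 2 / 493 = 0.00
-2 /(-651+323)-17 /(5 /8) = -27.19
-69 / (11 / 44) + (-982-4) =-1262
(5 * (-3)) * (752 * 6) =-67680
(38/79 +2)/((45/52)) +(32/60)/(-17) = 171368/60435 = 2.84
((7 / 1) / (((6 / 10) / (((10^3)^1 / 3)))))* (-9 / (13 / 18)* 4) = -2520000 / 13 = -193846.15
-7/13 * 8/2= -28/13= -2.15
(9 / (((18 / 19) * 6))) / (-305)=-19 / 3660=-0.01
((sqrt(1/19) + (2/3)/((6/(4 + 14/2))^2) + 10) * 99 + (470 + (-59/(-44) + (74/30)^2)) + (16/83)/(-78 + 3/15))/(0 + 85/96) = 9504 * sqrt(19)/1615 + 4319648405656/2264125875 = 1933.52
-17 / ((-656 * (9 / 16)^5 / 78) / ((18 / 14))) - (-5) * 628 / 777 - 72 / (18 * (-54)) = 166763926 / 3317679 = 50.27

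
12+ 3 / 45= 181 / 15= 12.07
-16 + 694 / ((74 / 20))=6348 / 37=171.57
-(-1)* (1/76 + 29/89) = 0.34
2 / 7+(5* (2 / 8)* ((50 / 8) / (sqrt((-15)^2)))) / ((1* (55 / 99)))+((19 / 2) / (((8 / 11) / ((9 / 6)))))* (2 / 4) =4937 / 448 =11.02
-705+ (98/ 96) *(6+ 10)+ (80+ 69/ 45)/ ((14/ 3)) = -671.20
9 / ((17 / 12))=108 / 17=6.35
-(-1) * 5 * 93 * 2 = 930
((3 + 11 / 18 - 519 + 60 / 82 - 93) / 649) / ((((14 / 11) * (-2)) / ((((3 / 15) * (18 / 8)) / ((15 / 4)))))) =448451 / 10159800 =0.04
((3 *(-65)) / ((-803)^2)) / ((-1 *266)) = 195 / 171519194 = 0.00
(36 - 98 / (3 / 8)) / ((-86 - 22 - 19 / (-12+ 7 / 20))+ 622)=-78754 / 180213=-0.44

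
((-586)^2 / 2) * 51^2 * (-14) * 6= -37513265832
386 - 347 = 39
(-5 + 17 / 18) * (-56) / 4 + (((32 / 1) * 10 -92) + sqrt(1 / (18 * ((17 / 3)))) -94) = sqrt(102) / 102 + 1717 / 9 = 190.88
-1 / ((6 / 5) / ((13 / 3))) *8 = -260 / 9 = -28.89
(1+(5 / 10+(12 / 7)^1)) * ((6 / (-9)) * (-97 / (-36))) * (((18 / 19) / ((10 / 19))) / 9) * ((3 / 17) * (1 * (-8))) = 194 / 119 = 1.63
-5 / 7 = -0.71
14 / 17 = 0.82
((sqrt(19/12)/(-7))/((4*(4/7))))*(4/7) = -sqrt(57)/168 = -0.04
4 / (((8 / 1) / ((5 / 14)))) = 5 / 28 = 0.18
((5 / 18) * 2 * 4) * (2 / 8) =5 / 9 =0.56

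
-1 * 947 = -947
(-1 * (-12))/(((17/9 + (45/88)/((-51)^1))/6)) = 969408/25297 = 38.32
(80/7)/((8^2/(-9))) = -45/28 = -1.61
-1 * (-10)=10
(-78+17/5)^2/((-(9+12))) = -139129/525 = -265.01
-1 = -1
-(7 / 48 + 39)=-1879 / 48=-39.15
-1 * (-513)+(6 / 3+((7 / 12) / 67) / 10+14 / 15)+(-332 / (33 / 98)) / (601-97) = 409105909 / 795960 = 513.98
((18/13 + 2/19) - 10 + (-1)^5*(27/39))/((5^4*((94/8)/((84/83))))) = -763728/602216875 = -0.00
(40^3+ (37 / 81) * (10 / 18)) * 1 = 46656185 / 729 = 64000.25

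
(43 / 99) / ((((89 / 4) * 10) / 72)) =688 / 4895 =0.14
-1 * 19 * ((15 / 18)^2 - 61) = 41249 / 36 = 1145.81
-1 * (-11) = 11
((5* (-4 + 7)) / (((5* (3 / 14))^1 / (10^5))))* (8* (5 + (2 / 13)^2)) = 9508800000 / 169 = 56265088.76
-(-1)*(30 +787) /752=817 /752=1.09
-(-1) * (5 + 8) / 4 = 13 / 4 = 3.25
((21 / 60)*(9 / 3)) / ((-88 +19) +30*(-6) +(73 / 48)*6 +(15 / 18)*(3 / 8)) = -84 / 19165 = -0.00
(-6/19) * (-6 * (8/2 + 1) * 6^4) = 233280/19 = 12277.89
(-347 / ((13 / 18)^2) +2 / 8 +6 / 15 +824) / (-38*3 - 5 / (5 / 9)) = -538757 / 415740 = -1.30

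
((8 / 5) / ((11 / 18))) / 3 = 48 / 55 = 0.87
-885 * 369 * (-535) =174712275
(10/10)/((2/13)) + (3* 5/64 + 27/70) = 7.12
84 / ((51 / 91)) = 2548 / 17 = 149.88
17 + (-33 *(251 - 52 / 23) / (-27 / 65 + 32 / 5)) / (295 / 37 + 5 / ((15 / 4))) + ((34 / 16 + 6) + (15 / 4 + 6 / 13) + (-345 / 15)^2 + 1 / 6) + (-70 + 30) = 1070158524583 / 2883582312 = 371.12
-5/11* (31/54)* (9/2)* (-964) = 37355/33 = 1131.97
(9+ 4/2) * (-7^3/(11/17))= -5831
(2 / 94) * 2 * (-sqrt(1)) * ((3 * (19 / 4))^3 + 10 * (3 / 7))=-1298271 / 10528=-123.32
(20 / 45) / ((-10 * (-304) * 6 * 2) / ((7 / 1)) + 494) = 14 / 179721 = 0.00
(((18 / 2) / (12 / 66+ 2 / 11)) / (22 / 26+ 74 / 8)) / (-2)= -1.23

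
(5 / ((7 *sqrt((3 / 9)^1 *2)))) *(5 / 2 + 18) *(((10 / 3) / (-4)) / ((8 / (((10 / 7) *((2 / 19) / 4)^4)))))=-5125 *sqrt(6) / 9808479744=-0.00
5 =5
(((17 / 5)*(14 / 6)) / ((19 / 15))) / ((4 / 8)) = 238 / 19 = 12.53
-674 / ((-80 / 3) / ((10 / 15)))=337 / 20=16.85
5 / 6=0.83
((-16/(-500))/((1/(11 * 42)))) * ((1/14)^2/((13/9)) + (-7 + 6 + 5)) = 673266/11375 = 59.19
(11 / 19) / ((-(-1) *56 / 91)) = 143 / 152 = 0.94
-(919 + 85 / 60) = -920.42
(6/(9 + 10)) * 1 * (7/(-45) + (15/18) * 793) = 59461/285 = 208.64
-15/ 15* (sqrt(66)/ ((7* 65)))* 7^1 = -sqrt(66)/ 65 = -0.12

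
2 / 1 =2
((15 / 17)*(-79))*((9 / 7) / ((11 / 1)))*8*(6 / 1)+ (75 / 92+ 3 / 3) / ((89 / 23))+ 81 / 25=-4512876601 / 11650100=-387.37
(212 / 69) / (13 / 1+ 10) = 212 / 1587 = 0.13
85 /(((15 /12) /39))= 2652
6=6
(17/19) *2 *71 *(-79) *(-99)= 18879894/19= 993678.63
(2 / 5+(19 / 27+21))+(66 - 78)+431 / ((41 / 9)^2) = 7005869 / 226935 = 30.87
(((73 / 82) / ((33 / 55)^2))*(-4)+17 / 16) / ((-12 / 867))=15064703 / 23616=637.90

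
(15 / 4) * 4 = 15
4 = 4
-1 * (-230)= 230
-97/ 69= -1.41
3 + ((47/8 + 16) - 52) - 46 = -585/8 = -73.12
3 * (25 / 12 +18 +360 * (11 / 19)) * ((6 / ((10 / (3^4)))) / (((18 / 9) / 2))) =33315.94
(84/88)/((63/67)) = 67/66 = 1.02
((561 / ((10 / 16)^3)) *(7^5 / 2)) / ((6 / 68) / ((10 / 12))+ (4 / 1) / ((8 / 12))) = 13677939968 / 4325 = 3162529.47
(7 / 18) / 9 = 7 / 162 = 0.04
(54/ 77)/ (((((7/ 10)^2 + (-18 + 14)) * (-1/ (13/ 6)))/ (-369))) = -12300/ 77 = -159.74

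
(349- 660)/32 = -311/32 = -9.72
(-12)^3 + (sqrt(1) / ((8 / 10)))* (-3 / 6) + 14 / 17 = -234981 / 136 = -1727.80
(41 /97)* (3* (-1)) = -123 /97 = -1.27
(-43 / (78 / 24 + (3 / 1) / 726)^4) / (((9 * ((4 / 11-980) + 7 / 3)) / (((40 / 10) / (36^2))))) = 6489072045632 / 48224939486825390625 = 0.00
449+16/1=465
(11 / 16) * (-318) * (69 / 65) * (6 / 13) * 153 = -55392579 / 3380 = -16388.34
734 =734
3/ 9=1/ 3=0.33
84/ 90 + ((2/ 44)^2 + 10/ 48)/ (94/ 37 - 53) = 8396183/ 9036280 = 0.93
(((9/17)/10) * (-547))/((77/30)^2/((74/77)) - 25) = 1.60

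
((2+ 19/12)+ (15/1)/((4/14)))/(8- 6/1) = 673/24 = 28.04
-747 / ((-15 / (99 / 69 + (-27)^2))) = 836640 / 23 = 36375.65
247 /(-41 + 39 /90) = -7410 /1217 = -6.09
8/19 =0.42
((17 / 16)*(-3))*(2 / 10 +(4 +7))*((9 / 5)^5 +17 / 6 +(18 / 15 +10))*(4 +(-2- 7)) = 73472861 / 12500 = 5877.83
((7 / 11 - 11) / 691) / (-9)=38 / 22803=0.00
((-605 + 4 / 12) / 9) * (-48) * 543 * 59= 309947296 / 3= 103315765.33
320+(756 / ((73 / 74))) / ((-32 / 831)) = -5717743 / 292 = -19581.31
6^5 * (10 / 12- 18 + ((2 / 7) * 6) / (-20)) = -4695408 / 35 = -134154.51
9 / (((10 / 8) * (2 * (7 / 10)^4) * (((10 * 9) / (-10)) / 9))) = -36000 / 2401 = -14.99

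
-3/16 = -0.19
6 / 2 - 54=-51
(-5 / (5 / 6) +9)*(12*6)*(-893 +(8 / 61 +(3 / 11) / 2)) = -129389076 / 671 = -192830.22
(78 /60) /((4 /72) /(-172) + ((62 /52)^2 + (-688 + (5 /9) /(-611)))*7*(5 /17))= -301929316 /328300743245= -0.00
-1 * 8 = -8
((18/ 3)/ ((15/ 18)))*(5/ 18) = 2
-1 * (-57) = 57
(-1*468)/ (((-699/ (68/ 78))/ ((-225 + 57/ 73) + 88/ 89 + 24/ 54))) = -1771667104/ 13624209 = -130.04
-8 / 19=-0.42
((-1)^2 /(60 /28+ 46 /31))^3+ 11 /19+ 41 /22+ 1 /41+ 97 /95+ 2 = 12110796259283 /2198369747530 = 5.51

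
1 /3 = 0.33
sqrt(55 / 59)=sqrt(3245) / 59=0.97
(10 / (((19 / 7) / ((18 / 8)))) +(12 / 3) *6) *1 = 1227 / 38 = 32.29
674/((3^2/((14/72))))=2359/162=14.56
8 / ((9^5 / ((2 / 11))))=16 / 649539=0.00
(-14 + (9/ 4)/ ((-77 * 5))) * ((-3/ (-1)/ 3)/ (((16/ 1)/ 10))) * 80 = -107845/ 154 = -700.29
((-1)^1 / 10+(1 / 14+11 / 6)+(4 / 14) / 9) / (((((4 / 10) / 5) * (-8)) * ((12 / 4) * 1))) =-5785 / 6048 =-0.96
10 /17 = 0.59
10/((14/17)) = 85/7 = 12.14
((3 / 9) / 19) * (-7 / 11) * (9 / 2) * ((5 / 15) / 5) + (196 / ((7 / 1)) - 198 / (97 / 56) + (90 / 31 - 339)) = -2654686799 / 6284630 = -422.41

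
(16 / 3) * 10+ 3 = 169 / 3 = 56.33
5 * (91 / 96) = 455 / 96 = 4.74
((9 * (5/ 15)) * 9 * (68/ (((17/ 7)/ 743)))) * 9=5055372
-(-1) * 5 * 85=425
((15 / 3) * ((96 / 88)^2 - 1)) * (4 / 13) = 460 / 1573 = 0.29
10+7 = 17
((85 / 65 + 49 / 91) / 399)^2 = 64 / 2989441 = 0.00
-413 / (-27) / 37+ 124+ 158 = 282131 / 999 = 282.41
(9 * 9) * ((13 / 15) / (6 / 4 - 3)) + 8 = -194 / 5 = -38.80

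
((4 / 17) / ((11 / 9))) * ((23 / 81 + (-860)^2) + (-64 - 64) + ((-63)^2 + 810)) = 241137416 / 1683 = 143278.32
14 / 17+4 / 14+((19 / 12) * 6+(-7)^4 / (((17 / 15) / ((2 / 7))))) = 146585 / 238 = 615.90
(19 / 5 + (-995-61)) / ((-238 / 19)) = 99959 / 1190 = 84.00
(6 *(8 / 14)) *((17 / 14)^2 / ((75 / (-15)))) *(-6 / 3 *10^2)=69360 / 343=202.22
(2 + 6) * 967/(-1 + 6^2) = 7736/35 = 221.03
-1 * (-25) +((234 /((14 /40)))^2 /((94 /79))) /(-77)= -860711525 /177331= -4853.70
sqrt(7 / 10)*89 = 89*sqrt(70) / 10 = 74.46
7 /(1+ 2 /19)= 19 /3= 6.33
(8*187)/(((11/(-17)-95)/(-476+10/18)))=7436.35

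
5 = 5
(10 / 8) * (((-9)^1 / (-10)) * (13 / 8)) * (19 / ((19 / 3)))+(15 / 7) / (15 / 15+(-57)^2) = 798621 / 145600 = 5.49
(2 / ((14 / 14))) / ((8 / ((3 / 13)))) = 3 / 52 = 0.06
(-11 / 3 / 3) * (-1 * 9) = 11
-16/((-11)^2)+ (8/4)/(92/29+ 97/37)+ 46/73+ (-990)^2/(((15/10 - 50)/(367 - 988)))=66846875402980648/5326731817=12549322.49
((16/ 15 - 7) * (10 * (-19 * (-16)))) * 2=-36074.67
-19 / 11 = -1.73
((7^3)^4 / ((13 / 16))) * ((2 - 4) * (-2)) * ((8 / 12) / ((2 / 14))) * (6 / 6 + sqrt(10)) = 12401793332096 / 39 + 12401793332096 * sqrt(10) / 39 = 1323582239287.39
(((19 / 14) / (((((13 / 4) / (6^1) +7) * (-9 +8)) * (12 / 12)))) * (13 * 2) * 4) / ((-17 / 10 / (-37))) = -8773440 / 21539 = -407.33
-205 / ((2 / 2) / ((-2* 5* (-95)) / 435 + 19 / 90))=-490.98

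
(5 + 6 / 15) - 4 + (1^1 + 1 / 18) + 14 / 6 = 431 / 90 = 4.79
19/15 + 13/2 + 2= 293/30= 9.77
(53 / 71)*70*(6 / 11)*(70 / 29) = 1558200 / 22649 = 68.80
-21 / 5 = -4.20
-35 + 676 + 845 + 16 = 1502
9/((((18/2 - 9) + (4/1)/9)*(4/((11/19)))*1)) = 891/304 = 2.93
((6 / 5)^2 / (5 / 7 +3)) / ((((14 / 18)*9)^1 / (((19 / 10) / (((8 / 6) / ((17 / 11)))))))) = 8721 / 71500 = 0.12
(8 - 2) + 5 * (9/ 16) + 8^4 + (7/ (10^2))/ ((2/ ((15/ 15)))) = 1641939/ 400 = 4104.85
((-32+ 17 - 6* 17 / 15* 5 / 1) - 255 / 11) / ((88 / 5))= -1985 / 484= -4.10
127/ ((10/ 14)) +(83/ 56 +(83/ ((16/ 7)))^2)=13421003/ 8960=1497.88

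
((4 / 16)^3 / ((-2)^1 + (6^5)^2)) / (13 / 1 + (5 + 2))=1 / 77396702720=0.00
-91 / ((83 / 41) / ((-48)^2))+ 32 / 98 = -421213648 / 4067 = -103568.64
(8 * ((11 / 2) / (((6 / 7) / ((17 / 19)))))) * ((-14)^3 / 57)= -7183792 / 3249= -2211.08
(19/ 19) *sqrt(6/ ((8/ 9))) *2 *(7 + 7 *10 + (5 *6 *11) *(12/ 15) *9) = 7359 *sqrt(3) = 12746.16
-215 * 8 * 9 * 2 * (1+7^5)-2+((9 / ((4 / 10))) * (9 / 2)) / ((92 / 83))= -191498217361 / 368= -520375590.65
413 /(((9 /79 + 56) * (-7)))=-4661 /4433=-1.05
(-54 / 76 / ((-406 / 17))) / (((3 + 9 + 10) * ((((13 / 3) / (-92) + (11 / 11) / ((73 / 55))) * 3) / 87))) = 0.06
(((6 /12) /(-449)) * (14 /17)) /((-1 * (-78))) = -7 /595374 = -0.00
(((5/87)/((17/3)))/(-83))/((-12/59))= 295/491028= 0.00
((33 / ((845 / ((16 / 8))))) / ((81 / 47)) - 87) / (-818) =1983871 / 18662670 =0.11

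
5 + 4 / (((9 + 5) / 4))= 43 / 7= 6.14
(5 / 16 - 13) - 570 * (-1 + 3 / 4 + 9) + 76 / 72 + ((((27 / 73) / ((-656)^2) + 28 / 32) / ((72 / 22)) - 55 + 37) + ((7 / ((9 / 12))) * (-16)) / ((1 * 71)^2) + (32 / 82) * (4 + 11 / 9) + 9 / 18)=-28586759245901255 / 5700982883328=-5014.36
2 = 2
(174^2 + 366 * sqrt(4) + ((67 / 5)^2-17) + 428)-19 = 789489 / 25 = 31579.56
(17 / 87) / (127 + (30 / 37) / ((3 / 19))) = 629 / 425343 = 0.00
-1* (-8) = 8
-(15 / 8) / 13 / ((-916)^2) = -15 / 87261824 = -0.00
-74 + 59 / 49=-3567 / 49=-72.80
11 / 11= 1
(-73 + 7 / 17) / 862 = -617 / 7327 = -0.08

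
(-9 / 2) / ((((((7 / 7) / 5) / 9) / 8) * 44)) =-405 / 11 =-36.82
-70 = -70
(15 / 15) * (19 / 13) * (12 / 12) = 19 / 13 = 1.46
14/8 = 7/4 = 1.75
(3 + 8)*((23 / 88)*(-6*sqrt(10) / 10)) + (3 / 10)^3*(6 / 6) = 27 / 1000 - 69*sqrt(10) / 40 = -5.43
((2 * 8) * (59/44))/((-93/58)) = -13688/1023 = -13.38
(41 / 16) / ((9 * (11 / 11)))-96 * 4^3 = -884695 / 144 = -6143.72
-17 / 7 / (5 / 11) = -187 / 35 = -5.34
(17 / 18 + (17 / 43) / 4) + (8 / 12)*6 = 7807 / 1548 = 5.04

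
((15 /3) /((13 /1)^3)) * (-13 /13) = -5 /2197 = -0.00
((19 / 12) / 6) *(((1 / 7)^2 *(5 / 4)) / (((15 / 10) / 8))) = 95 / 2646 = 0.04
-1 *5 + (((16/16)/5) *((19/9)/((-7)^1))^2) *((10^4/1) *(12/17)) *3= 2850515/7497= 380.22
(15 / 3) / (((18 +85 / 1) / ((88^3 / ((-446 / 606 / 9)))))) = -9291870720 / 22969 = -404539.63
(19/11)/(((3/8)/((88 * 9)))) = 3648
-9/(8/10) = -45/4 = -11.25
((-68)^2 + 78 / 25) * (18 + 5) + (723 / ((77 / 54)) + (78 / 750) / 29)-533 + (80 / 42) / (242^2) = 118585258573798 / 1114546125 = 106397.80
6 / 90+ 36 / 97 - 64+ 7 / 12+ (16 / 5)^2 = -511567 / 9700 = -52.74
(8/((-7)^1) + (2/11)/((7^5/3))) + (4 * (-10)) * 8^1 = -59371922/184877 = -321.14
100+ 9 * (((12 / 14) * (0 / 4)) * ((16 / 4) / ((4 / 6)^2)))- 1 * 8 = 92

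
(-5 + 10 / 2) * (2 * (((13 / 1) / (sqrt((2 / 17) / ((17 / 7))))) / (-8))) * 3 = 0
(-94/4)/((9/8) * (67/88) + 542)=-16544/382171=-0.04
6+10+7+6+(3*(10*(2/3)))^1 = 49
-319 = -319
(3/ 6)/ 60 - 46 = -45.99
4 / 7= 0.57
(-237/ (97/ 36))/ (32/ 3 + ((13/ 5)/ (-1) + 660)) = -0.13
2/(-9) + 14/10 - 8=-307/45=-6.82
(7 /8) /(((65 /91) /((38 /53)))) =0.88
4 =4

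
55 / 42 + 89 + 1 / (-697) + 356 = 13065223 / 29274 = 446.31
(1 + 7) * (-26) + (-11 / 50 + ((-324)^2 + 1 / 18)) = 23572763 / 225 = 104767.84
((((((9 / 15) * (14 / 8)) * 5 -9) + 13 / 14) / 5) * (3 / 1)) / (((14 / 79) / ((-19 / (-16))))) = -355737 / 31360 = -11.34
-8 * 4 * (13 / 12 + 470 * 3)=-135464 / 3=-45154.67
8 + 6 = 14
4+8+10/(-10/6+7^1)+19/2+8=251/8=31.38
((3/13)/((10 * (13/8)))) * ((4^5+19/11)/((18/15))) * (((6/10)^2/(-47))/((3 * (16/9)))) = -0.02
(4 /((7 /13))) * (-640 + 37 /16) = -132639 /28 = -4737.11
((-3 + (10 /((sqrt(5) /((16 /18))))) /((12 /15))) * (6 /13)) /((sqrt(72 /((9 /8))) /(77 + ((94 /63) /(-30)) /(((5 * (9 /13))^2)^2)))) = -149190317879 /11194706250 + 298380635758 * sqrt(5) /30225706875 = 8.75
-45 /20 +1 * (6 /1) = 3.75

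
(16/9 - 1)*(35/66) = 245/594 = 0.41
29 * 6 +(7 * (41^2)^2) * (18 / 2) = 178023117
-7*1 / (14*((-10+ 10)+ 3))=-1 / 6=-0.17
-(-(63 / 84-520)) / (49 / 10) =-10385 / 98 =-105.97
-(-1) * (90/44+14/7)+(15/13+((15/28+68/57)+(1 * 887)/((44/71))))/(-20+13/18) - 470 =-7132179441/13199186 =-540.35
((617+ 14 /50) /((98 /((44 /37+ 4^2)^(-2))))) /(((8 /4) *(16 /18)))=2640801 /220225600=0.01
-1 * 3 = -3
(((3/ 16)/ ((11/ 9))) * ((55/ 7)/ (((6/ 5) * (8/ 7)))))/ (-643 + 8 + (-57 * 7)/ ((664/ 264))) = -18675/ 16863232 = -0.00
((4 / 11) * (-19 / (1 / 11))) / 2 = -38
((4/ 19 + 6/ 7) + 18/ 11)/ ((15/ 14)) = 7912/ 3135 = 2.52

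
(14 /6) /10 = 7 /30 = 0.23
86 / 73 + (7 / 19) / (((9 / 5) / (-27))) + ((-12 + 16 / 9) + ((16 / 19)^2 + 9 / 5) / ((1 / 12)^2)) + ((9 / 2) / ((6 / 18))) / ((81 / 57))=356.25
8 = 8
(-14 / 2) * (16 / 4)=-28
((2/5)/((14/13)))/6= 13/210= 0.06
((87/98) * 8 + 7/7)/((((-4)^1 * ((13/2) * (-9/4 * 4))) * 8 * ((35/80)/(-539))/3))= -4367/273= -16.00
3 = 3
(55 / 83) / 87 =0.01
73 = 73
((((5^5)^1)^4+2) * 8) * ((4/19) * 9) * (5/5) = 27465820312500576/19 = 1445569490131609.26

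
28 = 28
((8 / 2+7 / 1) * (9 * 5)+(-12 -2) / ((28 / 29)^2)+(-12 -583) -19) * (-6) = 22515 / 28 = 804.11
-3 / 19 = -0.16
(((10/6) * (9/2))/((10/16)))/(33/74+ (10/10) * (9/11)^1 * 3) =3256/787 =4.14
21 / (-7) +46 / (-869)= -2653 / 869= -3.05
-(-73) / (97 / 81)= 5913 / 97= 60.96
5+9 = 14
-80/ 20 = -4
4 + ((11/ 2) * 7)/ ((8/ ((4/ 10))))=237/ 40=5.92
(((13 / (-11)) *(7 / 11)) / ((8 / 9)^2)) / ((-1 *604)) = 7371 / 4677376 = 0.00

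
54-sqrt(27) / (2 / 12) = 22.82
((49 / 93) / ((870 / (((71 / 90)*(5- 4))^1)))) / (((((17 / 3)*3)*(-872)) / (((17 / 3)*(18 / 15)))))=-0.00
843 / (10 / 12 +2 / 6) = 5058 / 7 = 722.57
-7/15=-0.47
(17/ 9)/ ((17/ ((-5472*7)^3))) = -6244387946496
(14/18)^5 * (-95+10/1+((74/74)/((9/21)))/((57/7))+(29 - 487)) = -1559756828/10097379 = -154.47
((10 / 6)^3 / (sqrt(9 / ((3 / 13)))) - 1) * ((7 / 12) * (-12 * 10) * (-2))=-140+ 17500 * sqrt(39) / 1053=-36.21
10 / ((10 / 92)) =92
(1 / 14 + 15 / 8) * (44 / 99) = 109 / 126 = 0.87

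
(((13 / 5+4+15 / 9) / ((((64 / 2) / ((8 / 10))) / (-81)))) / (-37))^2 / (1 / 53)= 37130157 / 3422500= 10.85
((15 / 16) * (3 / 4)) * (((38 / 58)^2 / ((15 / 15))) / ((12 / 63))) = 341145 / 215296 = 1.58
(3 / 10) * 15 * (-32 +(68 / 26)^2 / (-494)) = -6013593 / 41743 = -144.06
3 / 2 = 1.50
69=69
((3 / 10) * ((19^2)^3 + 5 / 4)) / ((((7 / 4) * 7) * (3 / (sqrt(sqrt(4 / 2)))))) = 188183529 * 2^(1 / 4) / 490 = 456712.64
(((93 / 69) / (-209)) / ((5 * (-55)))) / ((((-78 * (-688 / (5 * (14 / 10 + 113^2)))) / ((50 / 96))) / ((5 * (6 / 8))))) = 824755 / 15133820416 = 0.00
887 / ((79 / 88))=78056 / 79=988.05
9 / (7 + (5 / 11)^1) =1.21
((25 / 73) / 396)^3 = 15625 / 24157619589312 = 0.00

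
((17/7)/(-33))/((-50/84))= 34/275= 0.12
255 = 255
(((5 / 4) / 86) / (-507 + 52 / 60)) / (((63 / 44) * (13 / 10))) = -0.00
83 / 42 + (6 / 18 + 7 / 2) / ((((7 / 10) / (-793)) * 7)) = -60603 / 98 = -618.40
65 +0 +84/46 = 1537/23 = 66.83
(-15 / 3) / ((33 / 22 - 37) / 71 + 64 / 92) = -230 / 9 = -25.56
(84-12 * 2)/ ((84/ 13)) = 65/ 7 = 9.29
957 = 957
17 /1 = 17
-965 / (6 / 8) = -1286.67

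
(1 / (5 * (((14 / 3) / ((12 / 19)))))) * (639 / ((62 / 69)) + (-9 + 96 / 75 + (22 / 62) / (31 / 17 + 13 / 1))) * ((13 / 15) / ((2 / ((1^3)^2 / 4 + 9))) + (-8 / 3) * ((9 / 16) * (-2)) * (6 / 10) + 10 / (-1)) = -69103955327 / 865830000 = -79.81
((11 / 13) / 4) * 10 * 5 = 275 / 26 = 10.58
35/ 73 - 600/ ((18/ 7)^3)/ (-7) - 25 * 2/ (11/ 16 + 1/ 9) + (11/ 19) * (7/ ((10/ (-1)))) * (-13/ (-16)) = -71215385797/ 1240310880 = -57.42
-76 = -76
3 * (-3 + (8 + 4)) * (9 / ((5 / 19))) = 4617 / 5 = 923.40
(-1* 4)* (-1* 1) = 4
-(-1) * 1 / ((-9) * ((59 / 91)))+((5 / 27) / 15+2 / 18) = -229 / 4779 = -0.05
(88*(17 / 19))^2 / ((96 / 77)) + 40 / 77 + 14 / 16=3318229513 / 667128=4973.90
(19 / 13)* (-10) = -190 / 13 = -14.62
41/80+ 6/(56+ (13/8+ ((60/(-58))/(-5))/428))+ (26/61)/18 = 8045669447/12565468080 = 0.64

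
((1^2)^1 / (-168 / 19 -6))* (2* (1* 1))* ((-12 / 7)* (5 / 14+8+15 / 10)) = 5244 / 2303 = 2.28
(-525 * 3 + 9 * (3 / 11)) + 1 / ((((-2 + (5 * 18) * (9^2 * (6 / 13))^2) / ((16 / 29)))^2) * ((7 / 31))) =-1572.55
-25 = -25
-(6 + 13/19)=-127/19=-6.68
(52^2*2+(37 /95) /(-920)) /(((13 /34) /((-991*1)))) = -7962888919061 /568100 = -14016702.90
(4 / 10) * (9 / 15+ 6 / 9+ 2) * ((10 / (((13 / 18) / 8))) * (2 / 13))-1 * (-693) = 604401 / 845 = 715.27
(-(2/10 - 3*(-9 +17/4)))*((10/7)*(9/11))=-2601/154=-16.89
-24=-24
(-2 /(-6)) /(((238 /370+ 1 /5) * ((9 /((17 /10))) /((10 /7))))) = 3145 /29484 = 0.11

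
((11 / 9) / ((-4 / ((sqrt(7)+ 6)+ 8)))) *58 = -2233 / 9 - 319 *sqrt(7) / 18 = -295.00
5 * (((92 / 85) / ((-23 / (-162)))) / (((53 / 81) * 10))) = 26244 / 4505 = 5.83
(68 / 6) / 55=34 / 165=0.21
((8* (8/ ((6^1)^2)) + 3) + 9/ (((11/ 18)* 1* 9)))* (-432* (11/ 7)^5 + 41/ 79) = -3489743745035/ 131447547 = -26548.56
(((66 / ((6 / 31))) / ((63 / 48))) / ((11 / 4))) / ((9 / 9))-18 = 1606 / 21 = 76.48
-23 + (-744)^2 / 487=542335 / 487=1113.62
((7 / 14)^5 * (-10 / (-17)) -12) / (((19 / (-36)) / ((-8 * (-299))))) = 17539938 / 323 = 54303.21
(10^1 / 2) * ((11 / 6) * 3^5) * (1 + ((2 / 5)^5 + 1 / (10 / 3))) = 7296399 / 2500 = 2918.56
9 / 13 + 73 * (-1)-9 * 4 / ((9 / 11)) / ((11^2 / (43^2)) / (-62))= 41614.24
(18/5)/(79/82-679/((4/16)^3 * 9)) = -13284/17813405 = -0.00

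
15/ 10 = 3/ 2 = 1.50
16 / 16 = 1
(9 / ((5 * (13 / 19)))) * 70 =2394 / 13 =184.15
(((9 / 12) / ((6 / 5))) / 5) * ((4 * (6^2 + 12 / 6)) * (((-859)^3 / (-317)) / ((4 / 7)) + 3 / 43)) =3624929768377 / 54524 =66483195.81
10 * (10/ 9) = 100/ 9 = 11.11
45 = 45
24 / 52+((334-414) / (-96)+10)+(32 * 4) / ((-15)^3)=11.26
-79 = -79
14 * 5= 70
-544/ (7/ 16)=-8704/ 7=-1243.43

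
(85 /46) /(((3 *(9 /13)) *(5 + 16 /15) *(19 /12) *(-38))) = -425 /174363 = -0.00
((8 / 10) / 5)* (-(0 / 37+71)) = -284 / 25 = -11.36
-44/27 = -1.63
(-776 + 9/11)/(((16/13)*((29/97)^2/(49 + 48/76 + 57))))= -1056556020767/1406152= -751381.09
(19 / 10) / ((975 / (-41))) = -779 / 9750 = -0.08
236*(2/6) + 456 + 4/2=1610/3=536.67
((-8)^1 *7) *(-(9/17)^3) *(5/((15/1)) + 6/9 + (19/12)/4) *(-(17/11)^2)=-113967/4114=-27.70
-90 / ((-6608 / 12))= 135 / 826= 0.16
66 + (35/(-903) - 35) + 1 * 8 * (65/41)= 230834/5289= 43.64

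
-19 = -19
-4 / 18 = -2 / 9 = -0.22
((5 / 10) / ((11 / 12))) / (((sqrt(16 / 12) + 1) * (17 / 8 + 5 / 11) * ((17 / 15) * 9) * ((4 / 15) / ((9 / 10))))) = 0.03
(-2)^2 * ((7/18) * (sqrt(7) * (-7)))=-98 * sqrt(7)/9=-28.81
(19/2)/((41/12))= 114/41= 2.78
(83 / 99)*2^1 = 166 / 99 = 1.68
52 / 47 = 1.11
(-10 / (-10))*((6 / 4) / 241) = 3 / 482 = 0.01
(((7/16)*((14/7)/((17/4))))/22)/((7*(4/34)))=1/88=0.01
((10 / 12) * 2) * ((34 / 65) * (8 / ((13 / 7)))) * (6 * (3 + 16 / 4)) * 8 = 213248 / 169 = 1261.82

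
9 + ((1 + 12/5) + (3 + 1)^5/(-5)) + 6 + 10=-882/5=-176.40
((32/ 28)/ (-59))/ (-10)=4/ 2065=0.00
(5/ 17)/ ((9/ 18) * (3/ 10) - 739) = -0.00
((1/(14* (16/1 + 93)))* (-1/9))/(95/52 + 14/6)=-26/1485561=-0.00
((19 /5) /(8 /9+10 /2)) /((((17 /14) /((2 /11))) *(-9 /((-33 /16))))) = 399 /18020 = 0.02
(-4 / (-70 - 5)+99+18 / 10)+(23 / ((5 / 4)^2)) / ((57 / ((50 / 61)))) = 8785076 / 86925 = 101.07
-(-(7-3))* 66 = 264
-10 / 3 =-3.33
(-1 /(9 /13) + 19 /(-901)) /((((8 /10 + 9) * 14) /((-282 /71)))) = 2792740 /65826159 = 0.04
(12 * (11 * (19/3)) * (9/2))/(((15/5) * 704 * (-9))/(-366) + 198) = 1159/77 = 15.05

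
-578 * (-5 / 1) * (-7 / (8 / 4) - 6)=-27455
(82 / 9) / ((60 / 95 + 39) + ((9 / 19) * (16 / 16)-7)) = 1558 / 5661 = 0.28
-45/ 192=-15/ 64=-0.23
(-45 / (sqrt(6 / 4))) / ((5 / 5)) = -15 * sqrt(6) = -36.74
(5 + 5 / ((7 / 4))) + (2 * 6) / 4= 76 / 7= 10.86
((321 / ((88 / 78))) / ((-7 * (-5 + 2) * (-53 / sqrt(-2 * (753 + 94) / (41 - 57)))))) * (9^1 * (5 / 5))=-37557 * sqrt(14) / 5936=-23.67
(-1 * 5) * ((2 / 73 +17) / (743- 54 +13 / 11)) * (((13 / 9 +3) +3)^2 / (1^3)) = -306890485 / 44891496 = -6.84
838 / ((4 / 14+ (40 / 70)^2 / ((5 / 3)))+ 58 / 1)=102655 / 7164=14.33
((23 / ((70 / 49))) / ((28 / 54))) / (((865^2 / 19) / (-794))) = -4684203 / 7482250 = -0.63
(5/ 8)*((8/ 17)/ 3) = 5/ 51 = 0.10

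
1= 1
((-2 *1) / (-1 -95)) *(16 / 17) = 1 / 51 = 0.02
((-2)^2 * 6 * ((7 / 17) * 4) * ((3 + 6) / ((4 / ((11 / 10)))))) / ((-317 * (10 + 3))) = -8316 / 350285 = -0.02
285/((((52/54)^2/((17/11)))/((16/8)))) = 3532005/3718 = 949.97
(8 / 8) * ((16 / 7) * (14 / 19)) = 1.68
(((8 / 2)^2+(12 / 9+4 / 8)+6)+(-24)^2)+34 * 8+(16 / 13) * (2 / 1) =68195 / 78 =874.29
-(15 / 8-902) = 7201 / 8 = 900.12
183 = 183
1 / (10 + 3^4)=1 / 91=0.01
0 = 0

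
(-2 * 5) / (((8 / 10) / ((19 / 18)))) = -475 / 36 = -13.19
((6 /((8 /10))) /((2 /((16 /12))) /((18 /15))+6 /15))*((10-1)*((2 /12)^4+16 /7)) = 518575 /5544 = 93.54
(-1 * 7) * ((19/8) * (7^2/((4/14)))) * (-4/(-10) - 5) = 1049237/80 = 13115.46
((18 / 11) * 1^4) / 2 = 9 / 11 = 0.82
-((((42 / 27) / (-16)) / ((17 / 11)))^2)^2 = -35153041 / 2244531326976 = -0.00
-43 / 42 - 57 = -2437 / 42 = -58.02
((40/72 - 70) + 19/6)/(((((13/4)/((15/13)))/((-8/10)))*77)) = 9544/39039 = 0.24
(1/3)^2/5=0.02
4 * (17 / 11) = 6.18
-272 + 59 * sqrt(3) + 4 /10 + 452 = 59 * sqrt(3) + 902 /5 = 282.59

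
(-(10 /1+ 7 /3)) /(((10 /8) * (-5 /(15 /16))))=37 /20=1.85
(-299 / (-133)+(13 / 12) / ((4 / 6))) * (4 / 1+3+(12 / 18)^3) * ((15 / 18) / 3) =7.85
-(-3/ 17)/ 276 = 1/ 1564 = 0.00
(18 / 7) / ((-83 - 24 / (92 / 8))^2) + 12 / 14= 3284088 / 3829849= 0.86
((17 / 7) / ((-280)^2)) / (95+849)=17 / 518067200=0.00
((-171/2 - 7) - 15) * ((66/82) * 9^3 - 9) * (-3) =7639380/41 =186326.34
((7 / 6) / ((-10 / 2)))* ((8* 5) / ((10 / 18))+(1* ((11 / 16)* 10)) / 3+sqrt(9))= -2597 / 144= -18.03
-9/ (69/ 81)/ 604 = -243/ 13892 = -0.02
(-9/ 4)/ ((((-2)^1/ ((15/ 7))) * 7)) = 135/ 392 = 0.34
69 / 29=2.38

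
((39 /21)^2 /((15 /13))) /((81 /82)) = 180154 /59535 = 3.03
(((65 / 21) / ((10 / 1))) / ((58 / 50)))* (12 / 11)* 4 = 2600 / 2233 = 1.16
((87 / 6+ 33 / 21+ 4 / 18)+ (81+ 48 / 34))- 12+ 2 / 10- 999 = -9768533 / 10710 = -912.09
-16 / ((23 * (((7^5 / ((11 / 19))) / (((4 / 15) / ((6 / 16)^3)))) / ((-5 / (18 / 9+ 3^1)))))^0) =-16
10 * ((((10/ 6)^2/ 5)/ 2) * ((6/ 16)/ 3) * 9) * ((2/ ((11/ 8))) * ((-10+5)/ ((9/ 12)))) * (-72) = 24000/ 11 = 2181.82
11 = 11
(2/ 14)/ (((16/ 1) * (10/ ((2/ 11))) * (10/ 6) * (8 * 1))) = 3/ 246400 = 0.00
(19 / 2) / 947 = 19 / 1894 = 0.01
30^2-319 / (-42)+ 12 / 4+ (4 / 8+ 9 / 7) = 19160 / 21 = 912.38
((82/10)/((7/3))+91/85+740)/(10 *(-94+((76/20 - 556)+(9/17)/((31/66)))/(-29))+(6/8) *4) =-132760724/133186865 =-1.00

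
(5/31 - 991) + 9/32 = -982633/992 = -990.56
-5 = -5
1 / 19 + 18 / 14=178 / 133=1.34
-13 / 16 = -0.81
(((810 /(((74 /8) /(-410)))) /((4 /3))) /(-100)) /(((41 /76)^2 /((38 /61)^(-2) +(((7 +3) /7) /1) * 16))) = 249888564 /10619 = 23532.21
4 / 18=2 / 9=0.22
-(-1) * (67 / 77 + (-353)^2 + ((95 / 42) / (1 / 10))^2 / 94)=56823834995 / 455994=124615.31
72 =72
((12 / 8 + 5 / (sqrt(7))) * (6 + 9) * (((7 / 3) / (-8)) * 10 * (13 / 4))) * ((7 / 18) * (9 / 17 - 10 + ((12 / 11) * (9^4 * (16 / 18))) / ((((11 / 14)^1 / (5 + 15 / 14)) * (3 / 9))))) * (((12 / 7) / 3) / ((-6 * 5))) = 138029327345 / 592416 + 98592376675 * sqrt(7) / 888624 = 526538.67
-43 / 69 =-0.62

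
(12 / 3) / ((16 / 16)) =4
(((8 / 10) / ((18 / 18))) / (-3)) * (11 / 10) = -22 / 75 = -0.29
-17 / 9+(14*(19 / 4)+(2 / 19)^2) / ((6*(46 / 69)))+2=435077 / 25992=16.74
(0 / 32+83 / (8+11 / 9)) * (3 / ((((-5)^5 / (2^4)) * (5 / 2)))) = -864 / 15625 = -0.06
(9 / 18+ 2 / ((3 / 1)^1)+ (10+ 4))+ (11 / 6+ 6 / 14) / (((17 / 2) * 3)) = 32677 / 2142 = 15.26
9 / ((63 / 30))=30 / 7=4.29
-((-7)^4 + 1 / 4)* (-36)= 86445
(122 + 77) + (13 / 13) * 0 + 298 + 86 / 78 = 19426 / 39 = 498.10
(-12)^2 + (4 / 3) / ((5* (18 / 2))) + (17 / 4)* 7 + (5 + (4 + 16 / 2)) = 103021 / 540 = 190.78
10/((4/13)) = 65/2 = 32.50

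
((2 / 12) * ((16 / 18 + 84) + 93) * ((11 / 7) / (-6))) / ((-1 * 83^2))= 17611 / 15624252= 0.00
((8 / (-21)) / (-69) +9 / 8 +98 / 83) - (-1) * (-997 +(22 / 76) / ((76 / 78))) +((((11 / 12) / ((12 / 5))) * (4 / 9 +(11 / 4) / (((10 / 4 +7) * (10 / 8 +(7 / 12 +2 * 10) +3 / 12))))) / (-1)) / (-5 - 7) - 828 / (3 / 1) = -2525666179666055 / 1988123193504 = -1270.38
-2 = -2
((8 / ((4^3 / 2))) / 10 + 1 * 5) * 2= 201 / 20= 10.05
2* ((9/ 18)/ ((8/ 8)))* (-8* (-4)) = 32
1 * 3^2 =9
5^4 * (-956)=-597500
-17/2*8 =-68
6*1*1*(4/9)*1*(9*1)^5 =157464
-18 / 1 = -18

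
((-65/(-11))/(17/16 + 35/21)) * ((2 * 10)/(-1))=-62400/1441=-43.30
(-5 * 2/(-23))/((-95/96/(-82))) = 15744/437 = 36.03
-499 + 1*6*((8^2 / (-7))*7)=-883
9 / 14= 0.64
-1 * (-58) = 58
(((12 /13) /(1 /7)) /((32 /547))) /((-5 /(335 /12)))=-256543 /416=-616.69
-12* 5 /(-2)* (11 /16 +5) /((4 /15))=20475 /32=639.84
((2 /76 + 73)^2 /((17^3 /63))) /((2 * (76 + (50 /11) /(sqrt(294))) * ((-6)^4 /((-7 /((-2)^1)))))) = 745731091875 /613768993172096 - 80706828125 * sqrt(6) /46646443481079296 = 0.00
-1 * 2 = -2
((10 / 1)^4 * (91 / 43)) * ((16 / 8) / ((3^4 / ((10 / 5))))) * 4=14560000 / 3483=4180.30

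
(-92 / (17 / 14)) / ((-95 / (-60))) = -15456 / 323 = -47.85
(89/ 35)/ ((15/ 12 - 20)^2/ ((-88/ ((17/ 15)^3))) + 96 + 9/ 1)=375936/ 14663425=0.03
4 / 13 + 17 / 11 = 265 / 143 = 1.85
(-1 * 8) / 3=-8 / 3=-2.67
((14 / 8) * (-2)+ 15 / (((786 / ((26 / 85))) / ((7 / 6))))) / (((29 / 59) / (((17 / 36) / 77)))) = -98353 / 2256606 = -0.04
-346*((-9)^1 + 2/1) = 2422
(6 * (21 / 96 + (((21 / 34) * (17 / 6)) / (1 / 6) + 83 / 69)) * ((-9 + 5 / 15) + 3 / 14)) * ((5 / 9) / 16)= -46723325 / 2225664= -20.99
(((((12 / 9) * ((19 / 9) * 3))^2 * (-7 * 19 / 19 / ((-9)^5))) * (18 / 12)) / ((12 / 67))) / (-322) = -24187 / 110008287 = -0.00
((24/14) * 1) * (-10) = -120/7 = -17.14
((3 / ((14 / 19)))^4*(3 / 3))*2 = 10556001 / 19208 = 549.56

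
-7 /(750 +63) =-7 /813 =-0.01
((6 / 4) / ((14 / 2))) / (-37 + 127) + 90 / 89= 37889 / 37380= 1.01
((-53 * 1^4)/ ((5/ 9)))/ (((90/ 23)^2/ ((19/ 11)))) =-532703/ 49500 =-10.76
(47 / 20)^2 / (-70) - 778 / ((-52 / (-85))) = -462938717 / 364000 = -1271.81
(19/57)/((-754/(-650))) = 0.29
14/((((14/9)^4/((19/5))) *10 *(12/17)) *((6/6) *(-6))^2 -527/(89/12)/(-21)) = 0.04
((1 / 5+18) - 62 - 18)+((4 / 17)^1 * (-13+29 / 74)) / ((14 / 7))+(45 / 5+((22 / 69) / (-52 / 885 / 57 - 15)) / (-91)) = -54.28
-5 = -5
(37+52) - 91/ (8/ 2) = 265/ 4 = 66.25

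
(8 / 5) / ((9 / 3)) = 8 / 15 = 0.53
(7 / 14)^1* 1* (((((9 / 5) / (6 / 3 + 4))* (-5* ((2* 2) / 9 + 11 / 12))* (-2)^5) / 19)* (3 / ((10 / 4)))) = 196 / 95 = 2.06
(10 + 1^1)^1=11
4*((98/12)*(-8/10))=-26.13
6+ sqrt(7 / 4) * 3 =3 * sqrt(7) / 2+ 6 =9.97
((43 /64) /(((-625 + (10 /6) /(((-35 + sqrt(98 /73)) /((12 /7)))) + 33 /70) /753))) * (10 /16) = -22130509181018175 /43715662898202368 + 991606875 * sqrt(146) /5464457862275296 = -0.51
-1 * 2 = -2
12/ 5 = 2.40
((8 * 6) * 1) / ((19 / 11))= 528 / 19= 27.79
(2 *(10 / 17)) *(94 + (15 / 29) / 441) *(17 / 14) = 4007270 / 29841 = 134.29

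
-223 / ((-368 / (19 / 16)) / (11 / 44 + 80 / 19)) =75597 / 23552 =3.21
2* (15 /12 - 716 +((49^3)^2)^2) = 766324925522265654745 /2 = 383162462761132827372.50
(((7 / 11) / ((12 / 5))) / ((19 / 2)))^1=35 / 1254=0.03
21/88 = 0.24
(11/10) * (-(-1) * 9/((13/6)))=297/65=4.57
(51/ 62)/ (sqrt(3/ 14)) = 17 * sqrt(42)/ 62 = 1.78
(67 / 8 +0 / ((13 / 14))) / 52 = 67 / 416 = 0.16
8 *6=48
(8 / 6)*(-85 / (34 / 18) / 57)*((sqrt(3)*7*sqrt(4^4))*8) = -17920*sqrt(3) / 19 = -1633.60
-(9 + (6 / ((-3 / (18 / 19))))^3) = -15075 / 6859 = -2.20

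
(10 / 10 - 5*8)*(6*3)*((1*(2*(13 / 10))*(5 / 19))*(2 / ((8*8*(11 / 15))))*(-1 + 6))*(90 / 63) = -1711125 / 11704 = -146.20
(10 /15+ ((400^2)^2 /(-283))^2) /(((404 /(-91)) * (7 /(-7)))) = 89456640000000007288099 /48533934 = 1843177188150459.99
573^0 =1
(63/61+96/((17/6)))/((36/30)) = 60345/2074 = 29.10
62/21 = 2.95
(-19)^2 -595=-234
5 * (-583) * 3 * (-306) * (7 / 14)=1337985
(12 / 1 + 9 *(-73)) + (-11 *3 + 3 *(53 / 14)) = -9333 / 14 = -666.64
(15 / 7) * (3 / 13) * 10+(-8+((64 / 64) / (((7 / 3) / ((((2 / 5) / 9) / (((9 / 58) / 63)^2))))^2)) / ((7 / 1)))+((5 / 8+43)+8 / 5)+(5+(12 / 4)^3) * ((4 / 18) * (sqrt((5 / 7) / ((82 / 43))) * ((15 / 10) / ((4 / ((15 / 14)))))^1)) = 10 * sqrt(123410) / 2009+230682361919 / 163800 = 1408318.98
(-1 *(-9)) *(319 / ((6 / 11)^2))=38599 / 4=9649.75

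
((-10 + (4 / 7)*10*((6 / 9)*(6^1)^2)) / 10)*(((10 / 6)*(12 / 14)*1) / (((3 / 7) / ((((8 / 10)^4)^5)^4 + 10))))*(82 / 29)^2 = 141432759408113960993457871658777321939403394728541718979717296 / 41739533709425776474011282601850325590930879116058349609375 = 3388.46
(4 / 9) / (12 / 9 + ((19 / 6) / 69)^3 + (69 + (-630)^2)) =31536864 / 28168198689187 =0.00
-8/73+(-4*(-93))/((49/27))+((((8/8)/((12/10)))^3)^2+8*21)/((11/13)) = 741306037453/1835773632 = 403.81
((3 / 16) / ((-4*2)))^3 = -27 / 2097152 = -0.00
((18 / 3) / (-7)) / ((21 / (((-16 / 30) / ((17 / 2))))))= 32 / 12495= 0.00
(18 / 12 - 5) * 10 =-35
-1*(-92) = 92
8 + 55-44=19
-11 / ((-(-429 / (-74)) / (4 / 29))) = 296 / 1131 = 0.26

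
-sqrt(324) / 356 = -9 / 178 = -0.05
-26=-26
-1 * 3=-3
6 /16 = 3 /8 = 0.38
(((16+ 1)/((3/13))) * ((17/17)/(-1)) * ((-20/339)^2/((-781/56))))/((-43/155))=-767312000/11578175829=-0.07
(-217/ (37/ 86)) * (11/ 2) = -102641/ 37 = -2774.08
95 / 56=1.70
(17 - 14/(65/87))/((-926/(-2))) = -113/30095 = -0.00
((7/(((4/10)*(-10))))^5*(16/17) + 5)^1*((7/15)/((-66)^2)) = -0.00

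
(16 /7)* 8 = 128 /7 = 18.29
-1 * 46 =-46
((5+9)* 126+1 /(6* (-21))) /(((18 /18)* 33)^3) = 222263 /4528062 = 0.05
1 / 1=1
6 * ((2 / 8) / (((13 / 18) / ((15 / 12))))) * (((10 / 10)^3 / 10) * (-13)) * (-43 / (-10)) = -1161 / 80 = -14.51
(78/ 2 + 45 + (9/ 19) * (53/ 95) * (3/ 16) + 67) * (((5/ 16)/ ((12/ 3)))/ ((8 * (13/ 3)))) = 13086933/ 38445056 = 0.34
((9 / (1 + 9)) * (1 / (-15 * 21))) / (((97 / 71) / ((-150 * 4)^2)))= -511200 / 679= -752.87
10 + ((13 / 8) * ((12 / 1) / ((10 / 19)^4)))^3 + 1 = 131291715684085604359 / 8000000000000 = 16411464.46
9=9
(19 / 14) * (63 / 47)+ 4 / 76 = 3343 / 1786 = 1.87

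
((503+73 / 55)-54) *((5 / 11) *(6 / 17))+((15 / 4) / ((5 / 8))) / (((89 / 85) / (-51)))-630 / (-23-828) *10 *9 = -23895026658 / 155795123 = -153.37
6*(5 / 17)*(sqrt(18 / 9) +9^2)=30*sqrt(2) / 17 +2430 / 17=145.44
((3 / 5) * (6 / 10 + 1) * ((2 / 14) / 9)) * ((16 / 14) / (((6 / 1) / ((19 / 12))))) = 152 / 33075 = 0.00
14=14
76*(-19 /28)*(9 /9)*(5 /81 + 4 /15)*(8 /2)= -27436 /405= -67.74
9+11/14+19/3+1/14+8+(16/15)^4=9031252/354375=25.49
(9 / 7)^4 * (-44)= -288684 / 2401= -120.23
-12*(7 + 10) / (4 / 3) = -153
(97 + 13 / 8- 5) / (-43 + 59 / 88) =-8239 / 3725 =-2.21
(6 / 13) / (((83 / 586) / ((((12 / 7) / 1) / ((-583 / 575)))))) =-24260400 / 4403399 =-5.51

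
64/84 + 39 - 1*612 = -12017/21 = -572.24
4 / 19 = 0.21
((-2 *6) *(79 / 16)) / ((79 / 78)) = -117 / 2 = -58.50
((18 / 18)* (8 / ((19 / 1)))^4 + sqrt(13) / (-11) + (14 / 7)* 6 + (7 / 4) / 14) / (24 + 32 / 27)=68439087 / 141789248-27* sqrt(13) / 7480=0.47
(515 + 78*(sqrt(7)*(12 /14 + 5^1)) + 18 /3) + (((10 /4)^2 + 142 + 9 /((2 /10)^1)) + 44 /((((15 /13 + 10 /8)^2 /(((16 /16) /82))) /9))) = 1832407193 /2562500 + 3198*sqrt(7) /7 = 1923.82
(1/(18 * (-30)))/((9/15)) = -1/324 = -0.00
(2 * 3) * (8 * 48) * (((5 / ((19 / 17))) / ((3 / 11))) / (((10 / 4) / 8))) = 2297856 / 19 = 120939.79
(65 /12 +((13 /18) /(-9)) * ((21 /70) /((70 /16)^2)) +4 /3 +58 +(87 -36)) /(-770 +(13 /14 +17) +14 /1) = -76567793 /488234250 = -0.16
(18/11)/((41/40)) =720/451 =1.60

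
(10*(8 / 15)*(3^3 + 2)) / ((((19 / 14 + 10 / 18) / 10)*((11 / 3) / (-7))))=-4092480 / 2651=-1543.75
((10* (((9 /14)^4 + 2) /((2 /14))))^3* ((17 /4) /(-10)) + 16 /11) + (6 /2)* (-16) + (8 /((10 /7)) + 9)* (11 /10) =-1491228.84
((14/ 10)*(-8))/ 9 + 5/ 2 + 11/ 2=304/ 45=6.76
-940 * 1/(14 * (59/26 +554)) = -12220/101241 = -0.12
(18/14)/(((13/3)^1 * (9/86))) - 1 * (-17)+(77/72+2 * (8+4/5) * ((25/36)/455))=137143/6552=20.93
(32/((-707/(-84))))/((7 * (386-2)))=0.00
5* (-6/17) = -30/17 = -1.76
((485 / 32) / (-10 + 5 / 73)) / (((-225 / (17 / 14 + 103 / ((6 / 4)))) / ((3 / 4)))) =4156547 / 11692800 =0.36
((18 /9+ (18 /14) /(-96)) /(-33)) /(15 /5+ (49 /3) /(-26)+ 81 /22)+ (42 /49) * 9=4481831 /581728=7.70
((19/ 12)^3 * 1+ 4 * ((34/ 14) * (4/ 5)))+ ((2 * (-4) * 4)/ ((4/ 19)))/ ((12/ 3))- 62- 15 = -6245119/ 60480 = -103.26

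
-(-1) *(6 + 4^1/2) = 8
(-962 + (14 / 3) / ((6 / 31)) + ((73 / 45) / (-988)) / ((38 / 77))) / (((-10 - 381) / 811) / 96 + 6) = -5140280657404 / 32856514275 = -156.45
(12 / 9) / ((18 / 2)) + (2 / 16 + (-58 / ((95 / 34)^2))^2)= 975819396539 / 17593335000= 55.47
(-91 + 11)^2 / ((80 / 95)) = 7600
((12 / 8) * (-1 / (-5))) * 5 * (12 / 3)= 6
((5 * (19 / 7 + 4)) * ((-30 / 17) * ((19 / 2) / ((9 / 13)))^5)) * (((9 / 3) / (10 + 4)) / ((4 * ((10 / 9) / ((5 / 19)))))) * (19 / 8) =-1080245915558225 / 1243662336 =-868600.65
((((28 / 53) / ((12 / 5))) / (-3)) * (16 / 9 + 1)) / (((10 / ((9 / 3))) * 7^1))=-25 / 2862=-0.01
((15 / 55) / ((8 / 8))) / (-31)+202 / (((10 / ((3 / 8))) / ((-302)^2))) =2355867693 / 3410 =690870.29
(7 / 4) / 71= 7 / 284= 0.02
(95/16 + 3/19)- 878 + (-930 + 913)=-270227/304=-888.90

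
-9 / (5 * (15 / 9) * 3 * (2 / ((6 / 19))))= -27 / 475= -0.06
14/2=7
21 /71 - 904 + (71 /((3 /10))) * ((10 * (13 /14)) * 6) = 6104159 /497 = 12282.01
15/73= 0.21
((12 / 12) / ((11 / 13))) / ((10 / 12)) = 78 / 55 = 1.42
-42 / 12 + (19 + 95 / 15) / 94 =-911 / 282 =-3.23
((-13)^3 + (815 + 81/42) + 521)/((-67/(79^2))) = 75060507/938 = 80021.86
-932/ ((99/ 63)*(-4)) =1631/ 11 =148.27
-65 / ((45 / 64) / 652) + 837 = -534931 / 9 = -59436.78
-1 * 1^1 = -1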